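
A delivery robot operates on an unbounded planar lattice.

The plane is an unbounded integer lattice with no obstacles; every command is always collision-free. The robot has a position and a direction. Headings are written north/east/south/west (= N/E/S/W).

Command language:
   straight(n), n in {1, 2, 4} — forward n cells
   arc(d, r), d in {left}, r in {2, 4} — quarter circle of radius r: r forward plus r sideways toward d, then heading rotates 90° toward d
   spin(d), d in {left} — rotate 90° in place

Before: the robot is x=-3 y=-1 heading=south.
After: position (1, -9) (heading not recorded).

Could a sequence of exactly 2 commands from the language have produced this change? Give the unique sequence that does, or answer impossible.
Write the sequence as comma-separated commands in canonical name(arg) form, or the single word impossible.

straight(4), arc(left, 4)

key: running arc(left, 4) before straight(4) would end elsewhere — order is forced
initial: x=-3 y=-1 heading=south
[1] after straight(4): x=-3 y=-5 heading=south
[2] after arc(left, 4): x=1 y=-9 heading=east
no rival 2-sequence matches.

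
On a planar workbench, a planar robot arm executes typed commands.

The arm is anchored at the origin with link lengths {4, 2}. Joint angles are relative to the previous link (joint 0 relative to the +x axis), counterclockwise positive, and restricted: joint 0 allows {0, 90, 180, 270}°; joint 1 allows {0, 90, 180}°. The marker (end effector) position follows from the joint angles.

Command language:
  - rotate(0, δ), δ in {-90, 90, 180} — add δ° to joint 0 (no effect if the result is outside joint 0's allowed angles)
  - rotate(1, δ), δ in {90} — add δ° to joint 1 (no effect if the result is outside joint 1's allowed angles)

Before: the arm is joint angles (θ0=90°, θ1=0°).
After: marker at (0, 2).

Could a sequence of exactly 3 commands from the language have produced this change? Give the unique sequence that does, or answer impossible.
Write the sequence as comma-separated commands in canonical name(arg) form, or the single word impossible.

rotate(1, 90), rotate(1, 90), rotate(1, 90)

initial: joint angles (θ0=90°, θ1=0°)
1. rotate(1, 90) → joint angles (θ0=90°, θ1=90°)
2. rotate(1, 90) → joint angles (θ0=90°, θ1=180°)
3. rotate(1, 90) → joint angles (θ0=90°, θ1=180°)
all 64 alternatives checked — unique.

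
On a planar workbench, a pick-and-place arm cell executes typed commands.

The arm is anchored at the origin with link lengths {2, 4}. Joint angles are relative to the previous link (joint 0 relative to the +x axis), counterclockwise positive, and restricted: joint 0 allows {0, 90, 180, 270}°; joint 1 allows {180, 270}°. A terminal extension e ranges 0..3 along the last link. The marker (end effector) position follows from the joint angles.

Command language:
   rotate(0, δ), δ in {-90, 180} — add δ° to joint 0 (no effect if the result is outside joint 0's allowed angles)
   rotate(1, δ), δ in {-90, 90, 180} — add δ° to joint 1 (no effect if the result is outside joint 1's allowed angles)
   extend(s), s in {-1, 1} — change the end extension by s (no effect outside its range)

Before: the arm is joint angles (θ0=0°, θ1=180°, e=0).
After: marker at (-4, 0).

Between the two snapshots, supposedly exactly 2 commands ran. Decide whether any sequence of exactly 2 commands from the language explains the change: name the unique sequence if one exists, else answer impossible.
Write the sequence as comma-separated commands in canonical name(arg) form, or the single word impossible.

extend(1), extend(1)

initial: joint angles (θ0=0°, θ1=180°, e=0)
1. extend(1) → joint angles (θ0=0°, θ1=180°, e=1)
2. extend(1) → joint angles (θ0=0°, θ1=180°, e=2)
all 49 alternatives checked — unique.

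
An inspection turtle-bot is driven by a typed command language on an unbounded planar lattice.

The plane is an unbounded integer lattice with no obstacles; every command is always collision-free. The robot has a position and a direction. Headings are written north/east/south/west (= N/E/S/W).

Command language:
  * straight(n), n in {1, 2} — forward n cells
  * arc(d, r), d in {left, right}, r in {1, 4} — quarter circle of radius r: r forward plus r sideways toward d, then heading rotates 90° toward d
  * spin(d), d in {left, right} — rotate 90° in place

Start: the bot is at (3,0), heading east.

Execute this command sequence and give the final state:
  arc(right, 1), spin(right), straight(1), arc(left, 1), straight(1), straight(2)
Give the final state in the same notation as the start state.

at (2,-5), heading south

t0: at (3,0), heading east
1. arc(right, 1) → at (4,-1), heading south
2. spin(right) → at (4,-1), heading west
3. straight(1) → at (3,-1), heading west
4. arc(left, 1) → at (2,-2), heading south
5. straight(1) → at (2,-3), heading south
6. straight(2) → at (2,-5), heading south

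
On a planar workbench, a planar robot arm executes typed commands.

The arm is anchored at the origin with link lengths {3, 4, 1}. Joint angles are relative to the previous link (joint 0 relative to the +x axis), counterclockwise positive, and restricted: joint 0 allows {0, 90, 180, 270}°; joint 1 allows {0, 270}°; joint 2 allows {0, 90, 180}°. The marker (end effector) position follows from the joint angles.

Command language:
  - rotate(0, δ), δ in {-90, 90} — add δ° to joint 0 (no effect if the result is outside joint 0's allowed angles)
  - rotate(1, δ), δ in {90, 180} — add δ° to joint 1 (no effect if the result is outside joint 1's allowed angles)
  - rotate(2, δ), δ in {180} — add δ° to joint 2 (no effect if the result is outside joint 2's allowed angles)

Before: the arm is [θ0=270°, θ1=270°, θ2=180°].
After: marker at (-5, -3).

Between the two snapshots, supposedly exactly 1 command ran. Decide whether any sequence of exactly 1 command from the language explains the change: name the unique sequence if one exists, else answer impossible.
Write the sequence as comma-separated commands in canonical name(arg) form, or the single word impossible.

rotate(2, 180)

begin: [θ0=270°, θ1=270°, θ2=180°]
step 1 (rotate(2, 180)): [θ0=270°, θ1=270°, θ2=0°]
uniquely the one of 5 1-step routes that fits.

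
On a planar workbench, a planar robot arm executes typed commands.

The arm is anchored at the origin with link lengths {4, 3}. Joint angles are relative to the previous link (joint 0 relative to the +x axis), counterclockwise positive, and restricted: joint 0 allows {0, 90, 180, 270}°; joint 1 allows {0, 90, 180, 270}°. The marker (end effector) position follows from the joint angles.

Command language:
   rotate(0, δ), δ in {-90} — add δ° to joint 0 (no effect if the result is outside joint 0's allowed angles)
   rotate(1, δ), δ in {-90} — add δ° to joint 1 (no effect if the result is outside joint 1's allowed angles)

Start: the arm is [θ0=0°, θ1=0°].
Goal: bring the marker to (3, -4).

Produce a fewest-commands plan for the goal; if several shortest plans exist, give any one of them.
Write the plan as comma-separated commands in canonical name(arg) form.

rotate(1, -90), rotate(1, -90), rotate(1, -90), rotate(0, -90)

t0: [θ0=0°, θ1=0°]
[1] after rotate(1, -90): [θ0=0°, θ1=270°]
[2] after rotate(1, -90): [θ0=0°, θ1=180°]
[3] after rotate(1, -90): [θ0=0°, θ1=90°]
[4] after rotate(0, -90): [θ0=270°, θ1=90°]
minimal: 4 command(s), checked below 4.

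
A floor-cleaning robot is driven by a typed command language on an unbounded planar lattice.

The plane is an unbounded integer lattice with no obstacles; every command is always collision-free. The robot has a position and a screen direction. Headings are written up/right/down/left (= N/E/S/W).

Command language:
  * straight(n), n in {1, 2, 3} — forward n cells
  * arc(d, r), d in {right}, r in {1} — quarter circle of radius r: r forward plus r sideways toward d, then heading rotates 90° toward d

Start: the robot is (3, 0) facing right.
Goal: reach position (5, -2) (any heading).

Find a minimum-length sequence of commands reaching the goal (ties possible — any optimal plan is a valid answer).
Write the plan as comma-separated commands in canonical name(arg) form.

from: (3, 0) facing right
1. straight(1) → (4, 0) facing right
2. arc(right, 1) → (5, -1) facing down
3. straight(1) → (5, -2) facing down
no 2-step plan works, so 3 is optimal.

straight(1), arc(right, 1), straight(1)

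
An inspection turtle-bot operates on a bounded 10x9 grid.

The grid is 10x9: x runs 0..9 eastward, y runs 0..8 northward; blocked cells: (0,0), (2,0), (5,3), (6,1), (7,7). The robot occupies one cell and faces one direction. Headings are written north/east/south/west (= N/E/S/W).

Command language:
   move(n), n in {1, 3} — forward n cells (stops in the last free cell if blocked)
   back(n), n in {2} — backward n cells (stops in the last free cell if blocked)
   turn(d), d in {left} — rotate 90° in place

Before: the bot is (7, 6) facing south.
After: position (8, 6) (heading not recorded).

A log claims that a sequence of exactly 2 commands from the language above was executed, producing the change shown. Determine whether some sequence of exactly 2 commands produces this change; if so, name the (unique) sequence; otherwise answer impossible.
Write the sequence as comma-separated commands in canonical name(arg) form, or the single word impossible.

turn(left), move(1)

key: order matters: swapping turn(left) and move(1) lands elsewhere
begin: (7, 6) facing south
[1] after turn(left): (7, 6) facing east
[2] after move(1): (8, 6) facing east
all 16 alternatives checked — unique.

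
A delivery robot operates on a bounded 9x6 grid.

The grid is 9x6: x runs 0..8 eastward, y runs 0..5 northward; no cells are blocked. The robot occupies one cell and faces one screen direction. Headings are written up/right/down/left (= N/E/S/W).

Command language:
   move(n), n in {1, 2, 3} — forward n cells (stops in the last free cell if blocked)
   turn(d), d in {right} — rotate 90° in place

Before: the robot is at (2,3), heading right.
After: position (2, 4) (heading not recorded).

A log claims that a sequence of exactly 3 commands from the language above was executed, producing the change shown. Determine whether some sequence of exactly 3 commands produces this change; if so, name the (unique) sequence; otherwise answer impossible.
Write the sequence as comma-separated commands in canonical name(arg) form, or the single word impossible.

impossible

checked all 3-command options: none fits.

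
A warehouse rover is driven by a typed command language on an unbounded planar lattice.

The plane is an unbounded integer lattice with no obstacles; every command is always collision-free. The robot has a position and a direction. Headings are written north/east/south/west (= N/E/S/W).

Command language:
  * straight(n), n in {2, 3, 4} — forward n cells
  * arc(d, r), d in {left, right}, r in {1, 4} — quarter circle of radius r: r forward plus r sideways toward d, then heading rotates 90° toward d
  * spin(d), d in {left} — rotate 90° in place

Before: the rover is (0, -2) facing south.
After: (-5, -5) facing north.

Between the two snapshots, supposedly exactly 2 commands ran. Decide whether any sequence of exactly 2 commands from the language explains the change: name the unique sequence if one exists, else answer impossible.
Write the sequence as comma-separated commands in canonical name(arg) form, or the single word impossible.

arc(right, 4), arc(right, 1)

key: cell and facing (now N) both changed — the 2 commands mix motion and turning
begin: (0, -2) facing south
t=1 arc(right, 4) ⇒ (-4, -6) facing west
t=2 arc(right, 1) ⇒ (-5, -5) facing north
no rival 2-sequence matches.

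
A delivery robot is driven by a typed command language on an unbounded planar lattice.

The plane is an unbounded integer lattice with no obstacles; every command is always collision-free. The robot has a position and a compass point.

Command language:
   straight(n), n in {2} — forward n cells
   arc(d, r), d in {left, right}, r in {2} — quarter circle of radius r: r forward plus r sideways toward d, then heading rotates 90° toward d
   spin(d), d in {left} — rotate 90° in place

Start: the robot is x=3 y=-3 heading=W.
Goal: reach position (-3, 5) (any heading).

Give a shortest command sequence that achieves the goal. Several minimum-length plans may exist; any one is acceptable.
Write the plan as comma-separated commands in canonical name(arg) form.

start: x=3 y=-3 heading=W
1. arc(right, 2) → x=1 y=-1 heading=N
2. arc(left, 2) → x=-1 y=1 heading=W
3. arc(right, 2) → x=-3 y=3 heading=N
4. straight(2) → x=-3 y=5 heading=N
nothing shorter than 4 reaches the goal.

arc(right, 2), arc(left, 2), arc(right, 2), straight(2)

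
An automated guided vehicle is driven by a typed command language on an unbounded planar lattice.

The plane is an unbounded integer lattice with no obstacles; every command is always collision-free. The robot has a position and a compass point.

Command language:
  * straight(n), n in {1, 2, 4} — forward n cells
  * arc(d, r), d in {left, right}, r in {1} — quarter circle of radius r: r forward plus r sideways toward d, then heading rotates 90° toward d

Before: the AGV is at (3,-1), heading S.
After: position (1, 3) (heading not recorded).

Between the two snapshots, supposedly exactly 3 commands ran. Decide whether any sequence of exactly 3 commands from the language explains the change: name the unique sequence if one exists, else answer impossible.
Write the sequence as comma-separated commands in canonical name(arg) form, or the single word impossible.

key: running straight(4) before arc(right, 1) would end elsewhere — order is forced
initial: at (3,-1), heading S
step 1 (arc(right, 1)): at (2,-2), heading W
step 2 (arc(right, 1)): at (1,-1), heading N
step 3 (straight(4)): at (1,3), heading N
no rival 3-sequence matches.

arc(right, 1), arc(right, 1), straight(4)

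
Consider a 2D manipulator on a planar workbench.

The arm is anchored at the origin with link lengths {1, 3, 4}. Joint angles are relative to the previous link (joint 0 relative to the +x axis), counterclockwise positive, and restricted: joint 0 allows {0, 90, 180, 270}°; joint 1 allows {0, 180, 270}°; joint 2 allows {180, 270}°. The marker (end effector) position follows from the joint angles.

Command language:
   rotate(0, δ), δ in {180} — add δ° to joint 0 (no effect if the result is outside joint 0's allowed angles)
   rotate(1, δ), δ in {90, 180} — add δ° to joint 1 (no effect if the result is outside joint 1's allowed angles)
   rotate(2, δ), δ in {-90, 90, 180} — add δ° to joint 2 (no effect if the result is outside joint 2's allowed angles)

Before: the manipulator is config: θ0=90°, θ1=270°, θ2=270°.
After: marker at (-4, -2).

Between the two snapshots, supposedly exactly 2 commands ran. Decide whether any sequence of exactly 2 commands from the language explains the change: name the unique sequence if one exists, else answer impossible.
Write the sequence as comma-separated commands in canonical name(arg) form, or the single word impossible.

key: order matters: swapping rotate(1, 90) and rotate(1, 180) lands elsewhere
t0: config: θ0=90°, θ1=270°, θ2=270°
t=1 rotate(1, 90) ⇒ config: θ0=90°, θ1=0°, θ2=270°
t=2 rotate(1, 180) ⇒ config: θ0=90°, θ1=180°, θ2=270°
no other 2-command option fits: unique.

rotate(1, 90), rotate(1, 180)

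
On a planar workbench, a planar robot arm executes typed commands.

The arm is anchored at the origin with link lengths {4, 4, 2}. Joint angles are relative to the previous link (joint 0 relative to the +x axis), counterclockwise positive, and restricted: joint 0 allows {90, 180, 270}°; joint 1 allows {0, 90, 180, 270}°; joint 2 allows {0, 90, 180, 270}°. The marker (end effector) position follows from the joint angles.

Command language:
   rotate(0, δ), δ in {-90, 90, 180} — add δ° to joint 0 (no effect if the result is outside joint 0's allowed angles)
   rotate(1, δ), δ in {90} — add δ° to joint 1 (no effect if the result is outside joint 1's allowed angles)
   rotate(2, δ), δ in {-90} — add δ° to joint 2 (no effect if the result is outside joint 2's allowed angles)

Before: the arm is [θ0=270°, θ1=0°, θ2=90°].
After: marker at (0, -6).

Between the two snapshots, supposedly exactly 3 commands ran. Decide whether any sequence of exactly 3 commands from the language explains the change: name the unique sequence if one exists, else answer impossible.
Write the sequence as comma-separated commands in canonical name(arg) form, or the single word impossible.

rotate(2, -90), rotate(2, -90), rotate(2, -90)

t0: [θ0=270°, θ1=0°, θ2=90°]
1. rotate(2, -90) → [θ0=270°, θ1=0°, θ2=0°]
2. rotate(2, -90) → [θ0=270°, θ1=0°, θ2=270°]
3. rotate(2, -90) → [θ0=270°, θ1=0°, θ2=180°]
no rival 3-sequence matches.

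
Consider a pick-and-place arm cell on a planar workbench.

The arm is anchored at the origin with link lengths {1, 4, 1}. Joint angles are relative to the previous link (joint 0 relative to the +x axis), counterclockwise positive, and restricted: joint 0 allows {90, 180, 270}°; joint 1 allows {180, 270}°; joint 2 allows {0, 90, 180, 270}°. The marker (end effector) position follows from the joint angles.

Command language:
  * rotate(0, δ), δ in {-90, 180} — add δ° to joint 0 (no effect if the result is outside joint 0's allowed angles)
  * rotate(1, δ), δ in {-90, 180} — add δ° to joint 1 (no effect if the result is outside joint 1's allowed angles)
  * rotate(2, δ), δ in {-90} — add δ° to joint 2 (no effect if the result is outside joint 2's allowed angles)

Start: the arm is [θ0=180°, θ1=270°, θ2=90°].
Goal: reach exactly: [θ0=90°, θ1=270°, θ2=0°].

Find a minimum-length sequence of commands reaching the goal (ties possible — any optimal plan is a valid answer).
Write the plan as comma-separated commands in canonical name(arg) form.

rotate(0, -90), rotate(2, -90)

initial: [θ0=180°, θ1=270°, θ2=90°]
t=1 rotate(0, -90) ⇒ [θ0=90°, θ1=270°, θ2=90°]
t=2 rotate(2, -90) ⇒ [θ0=90°, θ1=270°, θ2=0°]
shorter routes all fall short; 2 is best.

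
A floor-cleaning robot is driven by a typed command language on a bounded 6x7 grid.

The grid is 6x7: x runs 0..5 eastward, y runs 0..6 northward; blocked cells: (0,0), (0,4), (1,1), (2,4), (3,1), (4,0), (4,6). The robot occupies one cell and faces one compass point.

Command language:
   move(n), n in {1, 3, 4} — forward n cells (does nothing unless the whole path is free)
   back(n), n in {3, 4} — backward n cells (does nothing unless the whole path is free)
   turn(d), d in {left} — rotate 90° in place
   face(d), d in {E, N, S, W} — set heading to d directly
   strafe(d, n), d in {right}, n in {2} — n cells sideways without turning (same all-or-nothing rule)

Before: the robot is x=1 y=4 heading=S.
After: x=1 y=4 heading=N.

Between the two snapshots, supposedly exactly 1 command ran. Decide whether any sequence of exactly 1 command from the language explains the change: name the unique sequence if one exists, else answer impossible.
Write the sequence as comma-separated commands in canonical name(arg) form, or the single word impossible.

face(N)

key: (1,4) unchanged — the single command moves nothing
t0: x=1 y=4 heading=S
[1] after face(N): x=1 y=4 heading=N
all 11 alternatives checked — unique.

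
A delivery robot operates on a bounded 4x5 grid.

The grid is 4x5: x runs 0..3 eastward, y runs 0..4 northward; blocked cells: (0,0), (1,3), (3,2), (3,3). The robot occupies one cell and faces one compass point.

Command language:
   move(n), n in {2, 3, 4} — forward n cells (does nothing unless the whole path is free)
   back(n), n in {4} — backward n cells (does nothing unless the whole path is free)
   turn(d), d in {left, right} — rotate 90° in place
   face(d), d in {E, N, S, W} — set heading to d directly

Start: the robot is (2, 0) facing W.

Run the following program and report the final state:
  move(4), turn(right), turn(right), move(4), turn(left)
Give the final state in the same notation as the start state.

start: (2, 0) facing W
[1] after move(4): (2, 0) facing W
[2] after turn(right): (2, 0) facing N
[3] after turn(right): (2, 0) facing E
[4] after move(4): (2, 0) facing E
[5] after turn(left): (2, 0) facing N

(2, 0) facing N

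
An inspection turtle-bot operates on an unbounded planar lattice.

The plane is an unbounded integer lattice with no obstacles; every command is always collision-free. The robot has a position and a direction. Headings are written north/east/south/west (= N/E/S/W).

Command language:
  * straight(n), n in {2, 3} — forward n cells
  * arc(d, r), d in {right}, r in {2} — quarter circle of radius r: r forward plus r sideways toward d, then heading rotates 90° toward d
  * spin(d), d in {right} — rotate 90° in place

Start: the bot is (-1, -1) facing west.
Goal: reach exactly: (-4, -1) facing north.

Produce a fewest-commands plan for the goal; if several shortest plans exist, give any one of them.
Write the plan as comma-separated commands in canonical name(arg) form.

straight(3), spin(right)

t0: (-1, -1) facing west
step 1 (straight(3)): (-4, -1) facing west
step 2 (spin(right)): (-4, -1) facing north
no 1-step plan works, so 2 is optimal.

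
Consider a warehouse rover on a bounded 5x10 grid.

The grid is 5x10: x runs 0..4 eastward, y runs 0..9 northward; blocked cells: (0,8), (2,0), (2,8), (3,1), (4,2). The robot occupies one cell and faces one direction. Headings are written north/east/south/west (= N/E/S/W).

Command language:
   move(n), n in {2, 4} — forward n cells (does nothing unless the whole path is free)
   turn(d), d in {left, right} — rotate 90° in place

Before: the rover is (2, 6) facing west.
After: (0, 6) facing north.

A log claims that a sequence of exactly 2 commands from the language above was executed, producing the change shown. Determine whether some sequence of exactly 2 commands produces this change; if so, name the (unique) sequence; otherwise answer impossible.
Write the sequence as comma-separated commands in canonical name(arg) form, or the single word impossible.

move(2), turn(right)

key: order matters: swapping move(2) and turn(right) lands elsewhere
begin: (2, 6) facing west
[1] after move(2): (0, 6) facing west
[2] after turn(right): (0, 6) facing north
no other 2-command option fits: unique.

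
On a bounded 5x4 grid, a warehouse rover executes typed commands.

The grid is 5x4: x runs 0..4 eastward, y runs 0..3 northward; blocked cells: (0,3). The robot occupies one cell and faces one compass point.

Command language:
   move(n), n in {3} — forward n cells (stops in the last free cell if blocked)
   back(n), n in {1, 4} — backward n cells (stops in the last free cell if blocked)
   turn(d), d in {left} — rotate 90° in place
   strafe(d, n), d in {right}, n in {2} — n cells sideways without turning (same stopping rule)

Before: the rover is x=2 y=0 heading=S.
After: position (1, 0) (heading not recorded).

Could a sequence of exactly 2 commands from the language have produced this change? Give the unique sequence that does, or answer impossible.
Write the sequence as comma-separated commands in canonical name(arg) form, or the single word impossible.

turn(left), back(1)

key: order matters: swapping turn(left) and back(1) lands elsewhere
from: x=2 y=0 heading=S
[1] after turn(left): x=2 y=0 heading=E
[2] after back(1): x=1 y=0 heading=E
all 25 alternatives checked — unique.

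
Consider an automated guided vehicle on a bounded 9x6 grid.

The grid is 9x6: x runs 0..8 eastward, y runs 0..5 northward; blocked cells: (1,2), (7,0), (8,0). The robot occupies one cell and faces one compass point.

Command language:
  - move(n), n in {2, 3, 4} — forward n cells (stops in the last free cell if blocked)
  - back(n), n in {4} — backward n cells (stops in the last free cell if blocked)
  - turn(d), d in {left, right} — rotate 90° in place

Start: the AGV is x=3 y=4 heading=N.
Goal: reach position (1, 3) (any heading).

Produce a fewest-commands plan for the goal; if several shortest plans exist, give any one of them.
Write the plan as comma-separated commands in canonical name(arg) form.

from: x=3 y=4 heading=N
[1] after turn(left): x=3 y=4 heading=W
[2] after move(2): x=1 y=4 heading=W
[3] after turn(left): x=1 y=4 heading=S
[4] after move(2): x=1 y=3 heading=S
no 3-step plan works, so 4 is optimal.

turn(left), move(2), turn(left), move(2)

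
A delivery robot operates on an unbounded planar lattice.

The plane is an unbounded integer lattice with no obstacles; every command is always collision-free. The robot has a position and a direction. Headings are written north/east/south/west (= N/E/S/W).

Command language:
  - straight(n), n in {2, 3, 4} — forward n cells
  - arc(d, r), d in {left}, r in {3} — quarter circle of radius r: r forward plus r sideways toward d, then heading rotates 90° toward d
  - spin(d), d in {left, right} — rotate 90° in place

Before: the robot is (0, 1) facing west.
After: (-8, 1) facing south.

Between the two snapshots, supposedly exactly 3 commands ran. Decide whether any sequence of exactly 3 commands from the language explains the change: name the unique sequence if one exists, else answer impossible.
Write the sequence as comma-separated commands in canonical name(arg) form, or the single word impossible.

straight(4), straight(4), spin(left)

key: position moved to (-8,1) AND the heading swung to S — translation plus rotation needed
initial: (0, 1) facing west
t=1 straight(4) ⇒ (-4, 1) facing west
t=2 straight(4) ⇒ (-8, 1) facing west
t=3 spin(left) ⇒ (-8, 1) facing south
no rival 3-sequence matches.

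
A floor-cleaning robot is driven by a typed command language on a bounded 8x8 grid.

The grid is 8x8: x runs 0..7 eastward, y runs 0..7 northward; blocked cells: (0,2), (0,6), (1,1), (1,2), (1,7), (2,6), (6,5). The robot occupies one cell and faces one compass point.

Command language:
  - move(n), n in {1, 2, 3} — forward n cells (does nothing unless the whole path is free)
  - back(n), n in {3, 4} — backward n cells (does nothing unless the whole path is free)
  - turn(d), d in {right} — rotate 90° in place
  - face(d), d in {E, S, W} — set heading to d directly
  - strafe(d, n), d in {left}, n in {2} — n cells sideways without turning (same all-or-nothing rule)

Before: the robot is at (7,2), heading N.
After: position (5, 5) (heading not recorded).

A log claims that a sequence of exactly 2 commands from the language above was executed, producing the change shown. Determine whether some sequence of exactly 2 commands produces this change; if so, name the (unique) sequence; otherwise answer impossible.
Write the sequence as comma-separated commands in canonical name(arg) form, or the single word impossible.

strafe(left, 2), move(3)

key: order matters: swapping strafe(left, 2) and move(3) lands elsewhere
from: at (7,2), heading N
step 1 (strafe(left, 2)): at (5,2), heading N
step 2 (move(3)): at (5,5), heading N
all 100 alternatives checked — unique.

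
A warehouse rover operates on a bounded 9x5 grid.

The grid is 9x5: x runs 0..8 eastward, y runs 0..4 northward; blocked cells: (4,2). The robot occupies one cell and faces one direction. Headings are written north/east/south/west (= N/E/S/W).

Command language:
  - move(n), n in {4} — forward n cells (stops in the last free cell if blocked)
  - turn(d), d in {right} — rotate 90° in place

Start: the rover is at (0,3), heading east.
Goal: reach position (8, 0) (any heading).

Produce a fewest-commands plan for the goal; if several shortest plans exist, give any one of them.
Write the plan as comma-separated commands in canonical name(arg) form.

move(4), move(4), turn(right), move(4)

t0: at (0,3), heading east
t=1 move(4) ⇒ at (4,3), heading east
t=2 move(4) ⇒ at (8,3), heading east
t=3 turn(right) ⇒ at (8,3), heading south
t=4 move(4) ⇒ at (8,0), heading south
nothing shorter than 4 reaches the goal.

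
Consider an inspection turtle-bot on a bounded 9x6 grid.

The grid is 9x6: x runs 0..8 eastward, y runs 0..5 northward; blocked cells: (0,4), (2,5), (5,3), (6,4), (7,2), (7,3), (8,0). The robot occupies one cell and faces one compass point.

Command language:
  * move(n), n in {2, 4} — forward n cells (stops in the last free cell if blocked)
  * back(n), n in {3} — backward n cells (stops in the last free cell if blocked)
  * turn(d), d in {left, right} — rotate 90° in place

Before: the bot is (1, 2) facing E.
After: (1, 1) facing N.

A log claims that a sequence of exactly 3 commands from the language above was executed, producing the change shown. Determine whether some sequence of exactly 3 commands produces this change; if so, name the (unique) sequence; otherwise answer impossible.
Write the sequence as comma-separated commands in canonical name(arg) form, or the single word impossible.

key: cell and facing (now N) both changed — the 3 commands mix motion and turning
initial: (1, 2) facing E
t=1 turn(left) ⇒ (1, 2) facing N
t=2 move(2) ⇒ (1, 4) facing N
t=3 back(3) ⇒ (1, 1) facing N
no rival 3-sequence matches.

turn(left), move(2), back(3)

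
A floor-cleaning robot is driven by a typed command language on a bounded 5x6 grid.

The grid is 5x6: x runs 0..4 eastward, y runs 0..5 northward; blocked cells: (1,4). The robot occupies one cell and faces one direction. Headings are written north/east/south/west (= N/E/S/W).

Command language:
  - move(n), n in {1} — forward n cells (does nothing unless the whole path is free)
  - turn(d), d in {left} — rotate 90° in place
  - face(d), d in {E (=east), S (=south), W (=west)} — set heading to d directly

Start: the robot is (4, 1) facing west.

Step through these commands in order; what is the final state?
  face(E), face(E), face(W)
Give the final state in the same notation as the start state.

(4, 1) facing west

initial: (4, 1) facing west
1. face(E) → (4, 1) facing east
2. face(E) → (4, 1) facing east
3. face(W) → (4, 1) facing west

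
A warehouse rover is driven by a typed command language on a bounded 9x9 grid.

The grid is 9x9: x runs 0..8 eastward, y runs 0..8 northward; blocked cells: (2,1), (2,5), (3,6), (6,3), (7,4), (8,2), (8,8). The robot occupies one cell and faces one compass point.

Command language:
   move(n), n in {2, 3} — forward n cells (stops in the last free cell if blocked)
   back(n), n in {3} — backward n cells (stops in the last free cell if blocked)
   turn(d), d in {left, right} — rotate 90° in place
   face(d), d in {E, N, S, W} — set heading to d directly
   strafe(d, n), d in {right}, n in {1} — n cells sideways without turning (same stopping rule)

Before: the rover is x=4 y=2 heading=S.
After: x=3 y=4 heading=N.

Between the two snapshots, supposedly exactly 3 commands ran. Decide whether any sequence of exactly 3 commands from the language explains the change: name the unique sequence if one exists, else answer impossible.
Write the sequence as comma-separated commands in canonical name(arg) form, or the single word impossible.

key: running move(2) before strafe(right, 1) would end elsewhere — order is forced
start: x=4 y=2 heading=S
t=1 strafe(right, 1) ⇒ x=3 y=2 heading=S
t=2 face(N) ⇒ x=3 y=2 heading=N
t=3 move(2) ⇒ x=3 y=4 heading=N
no other 3-command option fits: unique.

strafe(right, 1), face(N), move(2)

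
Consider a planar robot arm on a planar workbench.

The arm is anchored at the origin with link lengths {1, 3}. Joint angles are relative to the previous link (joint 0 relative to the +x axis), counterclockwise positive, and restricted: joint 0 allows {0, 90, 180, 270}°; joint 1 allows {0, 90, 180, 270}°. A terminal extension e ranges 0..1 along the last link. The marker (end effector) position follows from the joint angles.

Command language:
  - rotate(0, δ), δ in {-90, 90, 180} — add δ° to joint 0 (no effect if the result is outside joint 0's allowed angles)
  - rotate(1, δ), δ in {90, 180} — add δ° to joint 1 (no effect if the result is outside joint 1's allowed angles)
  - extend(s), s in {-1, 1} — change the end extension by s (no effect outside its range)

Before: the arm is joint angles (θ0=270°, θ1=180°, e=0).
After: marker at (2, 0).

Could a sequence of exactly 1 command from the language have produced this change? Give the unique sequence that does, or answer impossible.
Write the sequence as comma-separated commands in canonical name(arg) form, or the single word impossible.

begin: joint angles (θ0=270°, θ1=180°, e=0)
t=1 rotate(0, -90) ⇒ joint angles (θ0=180°, θ1=180°, e=0)
no other 1-command option fits: unique.

rotate(0, -90)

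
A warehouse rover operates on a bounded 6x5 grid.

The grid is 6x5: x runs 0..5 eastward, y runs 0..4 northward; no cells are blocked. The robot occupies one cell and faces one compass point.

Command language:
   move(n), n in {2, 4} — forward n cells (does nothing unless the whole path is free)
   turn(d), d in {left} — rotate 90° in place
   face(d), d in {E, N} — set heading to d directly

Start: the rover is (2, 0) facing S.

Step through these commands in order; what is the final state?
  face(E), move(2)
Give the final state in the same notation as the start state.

initial: (2, 0) facing S
1. face(E) → (2, 0) facing E
2. move(2) → (4, 0) facing E

(4, 0) facing E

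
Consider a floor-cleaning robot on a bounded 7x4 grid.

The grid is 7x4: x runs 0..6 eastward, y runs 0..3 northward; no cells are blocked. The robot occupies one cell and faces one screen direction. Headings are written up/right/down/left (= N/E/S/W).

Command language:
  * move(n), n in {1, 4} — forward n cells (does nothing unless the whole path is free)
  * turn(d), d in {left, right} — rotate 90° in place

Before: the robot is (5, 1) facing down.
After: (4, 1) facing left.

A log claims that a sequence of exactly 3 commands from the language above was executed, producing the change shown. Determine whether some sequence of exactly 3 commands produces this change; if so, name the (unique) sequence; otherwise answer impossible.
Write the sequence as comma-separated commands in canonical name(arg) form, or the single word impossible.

move(4), turn(right), move(1)

key: move(4) would leave the grid, so it does nothing
begin: (5, 1) facing down
step 1 (move(4)): (5, 1) facing down
step 2 (turn(right)): (5, 1) facing left
step 3 (move(1)): (4, 1) facing left
no rival 3-sequence matches.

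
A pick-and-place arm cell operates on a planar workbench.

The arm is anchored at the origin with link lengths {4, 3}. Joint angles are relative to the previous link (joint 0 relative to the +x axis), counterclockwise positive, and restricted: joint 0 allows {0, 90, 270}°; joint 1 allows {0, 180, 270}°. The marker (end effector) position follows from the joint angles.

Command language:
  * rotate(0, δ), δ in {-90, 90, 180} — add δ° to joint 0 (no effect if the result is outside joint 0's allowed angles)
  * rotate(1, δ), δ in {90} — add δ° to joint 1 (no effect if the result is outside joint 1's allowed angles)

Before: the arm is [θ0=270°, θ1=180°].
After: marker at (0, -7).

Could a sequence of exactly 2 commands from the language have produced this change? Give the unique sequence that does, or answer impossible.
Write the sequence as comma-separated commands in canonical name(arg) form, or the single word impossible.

initial: [θ0=270°, θ1=180°]
step 1 (rotate(1, 90)): [θ0=270°, θ1=270°]
step 2 (rotate(1, 90)): [θ0=270°, θ1=0°]
no rival 2-sequence matches.

rotate(1, 90), rotate(1, 90)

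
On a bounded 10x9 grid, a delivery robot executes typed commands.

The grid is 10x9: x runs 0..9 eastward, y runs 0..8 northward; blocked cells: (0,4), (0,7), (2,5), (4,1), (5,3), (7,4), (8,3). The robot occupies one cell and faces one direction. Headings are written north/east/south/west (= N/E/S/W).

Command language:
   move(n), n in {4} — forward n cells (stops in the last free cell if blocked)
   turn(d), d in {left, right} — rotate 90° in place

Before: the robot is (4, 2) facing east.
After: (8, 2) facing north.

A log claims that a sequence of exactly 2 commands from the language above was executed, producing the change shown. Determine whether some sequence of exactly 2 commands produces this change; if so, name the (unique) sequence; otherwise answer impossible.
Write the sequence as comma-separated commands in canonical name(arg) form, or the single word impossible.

move(4), turn(left)

key: cell and facing (now N) both changed — the 2 commands mix motion and turning
from: (4, 2) facing east
[1] after move(4): (8, 2) facing east
[2] after turn(left): (8, 2) facing north
uniquely the one of 9 2-step routes that fits.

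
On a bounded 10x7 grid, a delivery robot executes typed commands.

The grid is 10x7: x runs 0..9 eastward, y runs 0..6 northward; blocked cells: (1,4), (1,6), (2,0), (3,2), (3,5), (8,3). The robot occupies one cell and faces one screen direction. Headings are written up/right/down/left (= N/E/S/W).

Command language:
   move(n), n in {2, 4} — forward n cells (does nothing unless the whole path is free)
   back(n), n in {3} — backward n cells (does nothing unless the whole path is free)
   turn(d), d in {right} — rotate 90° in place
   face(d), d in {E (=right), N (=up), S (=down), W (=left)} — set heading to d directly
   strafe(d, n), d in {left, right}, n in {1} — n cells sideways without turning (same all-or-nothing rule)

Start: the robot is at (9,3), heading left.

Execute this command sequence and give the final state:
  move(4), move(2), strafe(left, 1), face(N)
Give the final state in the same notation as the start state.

t0: at (9,3), heading left
[1] after move(4): at (9,3), heading left
[2] after move(2): at (9,3), heading left
[3] after strafe(left, 1): at (9,2), heading left
[4] after face(N): at (9,2), heading up

at (9,2), heading up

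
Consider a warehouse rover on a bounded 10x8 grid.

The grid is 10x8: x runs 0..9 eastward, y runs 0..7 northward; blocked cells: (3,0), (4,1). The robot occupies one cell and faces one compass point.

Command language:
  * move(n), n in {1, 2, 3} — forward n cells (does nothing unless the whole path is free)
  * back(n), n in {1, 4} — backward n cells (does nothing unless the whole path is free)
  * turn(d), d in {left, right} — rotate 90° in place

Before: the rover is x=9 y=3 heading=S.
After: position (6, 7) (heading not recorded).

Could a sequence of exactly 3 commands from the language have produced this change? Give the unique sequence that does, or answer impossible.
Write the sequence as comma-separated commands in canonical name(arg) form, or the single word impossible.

back(4), turn(right), move(3)

key: order matters: swapping back(4) and move(3) lands elsewhere
t0: x=9 y=3 heading=S
step 1 (back(4)): x=9 y=7 heading=S
step 2 (turn(right)): x=9 y=7 heading=W
step 3 (move(3)): x=6 y=7 heading=W
all 343 alternatives checked — unique.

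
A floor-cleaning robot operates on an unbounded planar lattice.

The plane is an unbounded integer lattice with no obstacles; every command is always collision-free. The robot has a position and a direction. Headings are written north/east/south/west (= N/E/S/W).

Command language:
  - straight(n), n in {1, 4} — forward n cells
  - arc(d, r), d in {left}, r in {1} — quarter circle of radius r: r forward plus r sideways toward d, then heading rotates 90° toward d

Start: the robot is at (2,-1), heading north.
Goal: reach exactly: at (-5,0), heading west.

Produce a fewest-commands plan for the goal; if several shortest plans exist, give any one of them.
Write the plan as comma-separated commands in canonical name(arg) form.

begin: at (2,-1), heading north
t=1 arc(left, 1) ⇒ at (1,0), heading west
t=2 straight(4) ⇒ at (-3,0), heading west
t=3 straight(1) ⇒ at (-4,0), heading west
t=4 straight(1) ⇒ at (-5,0), heading west
shorter routes all fall short; 4 is best.

arc(left, 1), straight(4), straight(1), straight(1)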